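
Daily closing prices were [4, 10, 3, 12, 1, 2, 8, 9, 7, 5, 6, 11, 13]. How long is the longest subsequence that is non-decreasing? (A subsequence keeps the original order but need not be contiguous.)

6

Track the smallest tail for each achievable length (allowing ties):
4 → extends → [4]
10 → extends → [4, 10]
3 → replaces 4 → [3, 10]
12 → extends → [3, 10, 12]
1 → replaces 3 → [1, 10, 12]
2 → replaces 10 → [1, 2, 12]
8 → replaces 12 → [1, 2, 8]
9 → extends → [1, 2, 8, 9]
7 → replaces 8 → [1, 2, 7, 9]
5 → replaces 7 → [1, 2, 5, 9]
6 → replaces 9 → [1, 2, 5, 6]
11 → extends → [1, 2, 5, 6, 11]
13 → extends → [1, 2, 5, 6, 11, 13]
Six tails, so the longest non-decreasing subsequence has length 6 (e.g. 1, 2, 8, 9, 11, 13).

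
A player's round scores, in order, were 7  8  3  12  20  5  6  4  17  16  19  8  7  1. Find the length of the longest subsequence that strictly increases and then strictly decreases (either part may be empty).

inc[i] = longest strictly increasing subsequence ending at i; dec[i] = longest strictly decreasing subsequence starting at i:
i:      1  2  3  4  5  6  7  8  9 10 11 12 13 14
a[i]:   7  8  3 12 20  5  6  4 17 16 19  8  7  1
inc:    1  2  1  3  4  2  3  2  4  4  5  4  4  1
dec:    4  4  2  4  6  3  3  2  5  4  4  3  2  1
Best peak at i=5 (value 20): inc=4, dec=6, length 4+6−1 = 9.

9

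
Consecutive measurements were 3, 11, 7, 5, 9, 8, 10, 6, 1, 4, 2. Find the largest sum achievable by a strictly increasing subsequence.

Let S[i] be the best sum of a strictly increasing subsequence ending at i:
i:      1  2  3  4  5  6  7  8  9 10 11
a[i]:   3 11  7  5  9  8 10  6  1  4  2
S:      3 14 10  8 19 18 29 14  1  7  3
Maximum is 29 (e.g. 3 + 7 + 9 + 10).

29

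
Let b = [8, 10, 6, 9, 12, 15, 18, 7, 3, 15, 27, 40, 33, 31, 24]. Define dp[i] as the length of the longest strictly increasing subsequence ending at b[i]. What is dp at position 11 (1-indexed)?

dp[i] = 1 + max{dp[j] : j<i, b[j]<b[i]} (or 1 if no such j):
i:      1  2  3  4  5  6  7  8  9 10 11 12 13 14 15
b[i]:   8 10  6  9 12 15 18  7  3 15 27 40 33 31 24
dp:     1  2  1  2  3  4  5  2  1  4  6  7  7  7  6
At index 11 the value is 6.

6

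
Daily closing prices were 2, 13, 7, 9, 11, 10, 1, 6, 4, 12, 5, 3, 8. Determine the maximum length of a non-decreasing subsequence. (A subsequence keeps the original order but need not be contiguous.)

5

Let dp[i] be the length of the longest such subsequence ending at index i:
i:      1  2  3  4  5  6  7  8  9 10 11 12 13
a[i]:   2 13  7  9 11 10  1  6  4 12  5  3  8
dp:     1  2  2  3  4  4  1  2  2  5  3  2  4
Maximum dp value is 5.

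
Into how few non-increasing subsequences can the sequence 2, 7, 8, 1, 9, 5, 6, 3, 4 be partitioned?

4

Place each on the leftmost legal pile:
2 → new pile 1 (tops now [2])
7 → new pile 2 (tops now [2, 7])
8 → new pile 3 (tops now [2, 7, 8])
1 → pile 1 (tops now [1, 7, 8])
9 → new pile 4 (tops now [1, 7, 8, 9])
5 → pile 2 (tops now [1, 5, 8, 9])
6 → pile 3 (tops now [1, 5, 6, 9])
3 → pile 2 (tops now [1, 3, 6, 9])
4 → pile 3 (tops now [1, 3, 4, 9])
Four piles.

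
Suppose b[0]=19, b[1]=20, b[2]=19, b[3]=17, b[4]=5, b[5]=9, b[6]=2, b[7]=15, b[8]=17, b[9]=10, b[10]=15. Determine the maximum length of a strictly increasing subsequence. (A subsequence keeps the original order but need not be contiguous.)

4

Track the smallest tail for each achievable length (strict):
19 → extends → [19]
20 → extends → [19, 20]
19 → already a tail → [19, 20]
17 → replaces 19 → [17, 20]
5 → replaces 17 → [5, 20]
9 → replaces 20 → [5, 9]
2 → replaces 5 → [2, 9]
15 → extends → [2, 9, 15]
17 → extends → [2, 9, 15, 17]
10 → replaces 15 → [2, 9, 10, 17]
15 → replaces 17 → [2, 9, 10, 15]
Four tails, so the longest strictly increasing subsequence has length 4 (e.g. 5, 9, 15, 17).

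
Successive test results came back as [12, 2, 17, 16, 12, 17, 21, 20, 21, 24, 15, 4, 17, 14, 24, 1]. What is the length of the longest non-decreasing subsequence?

7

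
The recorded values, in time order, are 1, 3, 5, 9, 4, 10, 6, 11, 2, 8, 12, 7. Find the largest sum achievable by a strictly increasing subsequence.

Let S[i] be the best sum of a strictly increasing subsequence ending at i:
i:      1  2  3  4  5  6  7  8  9 10 11 12
a[i]:   1  3  5  9  4 10  6 11  2  8 12  7
S:      1  4  9 18  8 28 15 39  3 23 51 22
Maximum is 51 (e.g. 1 + 3 + 5 + 9 + 10 + 11 + 12).

51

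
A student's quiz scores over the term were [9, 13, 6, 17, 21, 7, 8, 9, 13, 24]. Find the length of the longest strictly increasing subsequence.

Track the smallest tail for each achievable length (strict):
9 → extends → [9]
13 → extends → [9, 13]
6 → replaces 9 → [6, 13]
17 → extends → [6, 13, 17]
21 → extends → [6, 13, 17, 21]
7 → replaces 13 → [6, 7, 17, 21]
8 → replaces 17 → [6, 7, 8, 21]
9 → replaces 21 → [6, 7, 8, 9]
13 → extends → [6, 7, 8, 9, 13]
24 → extends → [6, 7, 8, 9, 13, 24]
Six tails, so the longest strictly increasing subsequence has length 6 (e.g. 6, 7, 8, 9, 13, 24).

6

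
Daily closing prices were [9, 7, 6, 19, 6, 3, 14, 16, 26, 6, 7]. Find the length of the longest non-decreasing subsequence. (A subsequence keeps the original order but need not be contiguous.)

5

Track the smallest tail for each achievable length (allowing ties):
9 → extends → [9]
7 → replaces 9 → [7]
6 → replaces 7 → [6]
19 → extends → [6, 19]
6 → replaces 19 → [6, 6]
3 → replaces 6 → [3, 6]
14 → extends → [3, 6, 14]
16 → extends → [3, 6, 14, 16]
26 → extends → [3, 6, 14, 16, 26]
6 → replaces 14 → [3, 6, 6, 16, 26]
7 → replaces 16 → [3, 6, 6, 7, 26]
Five tails, so the longest non-decreasing subsequence has length 5 (e.g. 6, 6, 14, 16, 26).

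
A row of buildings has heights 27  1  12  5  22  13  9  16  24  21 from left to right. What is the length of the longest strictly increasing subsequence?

5

Let dp[i] be the length of the longest such subsequence ending at index i:
i:      1  2  3  4  5  6  7  8  9 10
a[i]:  27  1 12  5 22 13  9 16 24 21
dp:     1  1  2  2  3  3  3  4  5  5
Maximum dp value is 5.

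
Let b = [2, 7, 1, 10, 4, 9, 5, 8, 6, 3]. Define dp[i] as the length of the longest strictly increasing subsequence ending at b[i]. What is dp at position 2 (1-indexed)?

2

dp[i] = 1 + max{dp[j] : j<i, b[j]<b[i]} (or 1 if no such j):
i:      1  2  3  4  5  6  7  8  9 10
b[i]:   2  7  1 10  4  9  5  8  6  3
dp:     1  2  1  3  2  3  3  4  4  2
At index 2 the value is 2.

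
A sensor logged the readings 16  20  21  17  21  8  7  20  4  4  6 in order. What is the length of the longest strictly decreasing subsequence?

5

Let dp[i] be the longest strictly decreasing subsequence ending at i:
i:      1  2  3  4  5  6  7  8  9 10 11
a[i]:  16 20 21 17 21  8  7 20  4  4  6
dp:     1  1  1  2  1  3  4  2  5  5  5
Maximum is 5.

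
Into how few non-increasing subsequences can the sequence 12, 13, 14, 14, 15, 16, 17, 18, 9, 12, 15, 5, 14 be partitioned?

7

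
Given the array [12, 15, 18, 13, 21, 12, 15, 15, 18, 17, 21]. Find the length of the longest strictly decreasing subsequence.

Negate each value so 'decreasing' becomes 'increasing', then run patience tails on the negated sequence:
-12 → extends → [-12]
-15 → replaces -12 → [-15]
-18 → replaces -15 → [-18]
-13 → extends → [-18, -13]
-21 → replaces -18 → [-21, -13]
-12 → extends → [-21, -13, -12]
-15 → replaces -13 → [-21, -15, -12]
-15 → already a tail → [-21, -15, -12]
-18 → replaces -15 → [-21, -18, -12]
-17 → replaces -12 → [-21, -18, -17]
-21 → already a tail → [-21, -18, -17]
Three tails, so the longest strictly decreasing subsequence of the original has length 3.

3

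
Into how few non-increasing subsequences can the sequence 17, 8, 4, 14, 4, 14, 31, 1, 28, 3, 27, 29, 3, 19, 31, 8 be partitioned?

5

Place each on the leftmost legal pile:
17 → new pile 1 (tops now [17])
8 → pile 1 (tops now [8])
4 → pile 1 (tops now [4])
14 → new pile 2 (tops now [4, 14])
4 → pile 1 (tops now [4, 14])
14 → pile 2 (tops now [4, 14])
31 → new pile 3 (tops now [4, 14, 31])
1 → pile 1 (tops now [1, 14, 31])
28 → pile 3 (tops now [1, 14, 28])
3 → pile 2 (tops now [1, 3, 28])
27 → pile 3 (tops now [1, 3, 27])
29 → new pile 4 (tops now [1, 3, 27, 29])
3 → pile 2 (tops now [1, 3, 27, 29])
19 → pile 3 (tops now [1, 3, 19, 29])
31 → new pile 5 (tops now [1, 3, 19, 29, 31])
8 → pile 3 (tops now [1, 3, 8, 29, 31])
Five piles.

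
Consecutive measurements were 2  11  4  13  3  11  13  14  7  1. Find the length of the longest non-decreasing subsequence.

5

Track the smallest tail for each achievable length (allowing ties):
2 → extends → [2]
11 → extends → [2, 11]
4 → replaces 11 → [2, 4]
13 → extends → [2, 4, 13]
3 → replaces 4 → [2, 3, 13]
11 → replaces 13 → [2, 3, 11]
13 → extends → [2, 3, 11, 13]
14 → extends → [2, 3, 11, 13, 14]
7 → replaces 11 → [2, 3, 7, 13, 14]
1 → replaces 2 → [1, 3, 7, 13, 14]
Five tails, so the longest non-decreasing subsequence has length 5 (e.g. 2, 11, 13, 13, 14).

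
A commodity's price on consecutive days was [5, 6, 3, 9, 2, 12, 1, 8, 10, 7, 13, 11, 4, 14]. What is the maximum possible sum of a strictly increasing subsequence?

59

Let S[i] be the best sum of a strictly increasing subsequence ending at i:
i:      1  2  3  4  5  6  7  8  9 10 11 12 13 14
a[i]:   5  6  3  9  2 12  1  8 10  7 13 11  4 14
S:      5 11  3 20  2 32  1 19 30 18 45 41  7 59
Maximum is 59 (e.g. 5 + 6 + 9 + 12 + 13 + 14).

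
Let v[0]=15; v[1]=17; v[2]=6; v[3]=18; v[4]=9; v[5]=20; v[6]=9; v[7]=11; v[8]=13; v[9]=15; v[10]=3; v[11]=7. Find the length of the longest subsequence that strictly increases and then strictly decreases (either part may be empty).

inc[i] = longest strictly increasing subsequence ending at i; dec[i] = longest strictly decreasing subsequence starting at i:
i:      0  1  2  3  4  5  6  7  8  9 10 11
v[i]:  15 17  6 18  9 20  9 11 13 15  3  7
inc:    1  2  1  3  2  4  2  3  4  5  1  2
dec:    3  3  2  3  2  3  2  2  2  2  1  1
Best peak at i=5 (value 20): inc=4, dec=3, length 4+3−1 = 6.

6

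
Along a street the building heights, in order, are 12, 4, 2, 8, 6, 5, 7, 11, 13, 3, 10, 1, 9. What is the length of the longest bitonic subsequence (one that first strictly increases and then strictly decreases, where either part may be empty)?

inc[i] = longest strictly increasing subsequence ending at i; dec[i] = longest strictly decreasing subsequence starting at i:
i:      1  2  3  4  5  6  7  8  9 10 11 12 13
a[i]:  12  4  2  8  6  5  7 11 13  3 10  1  9
inc:    1  1  1  2  2  2  3  4  5  2  4  1  4
dec:    6  3  2  5  4  3  3  3  3  2  2  1  1
Best peak at i=9 (value 13): inc=5, dec=3, length 5+3−1 = 7.

7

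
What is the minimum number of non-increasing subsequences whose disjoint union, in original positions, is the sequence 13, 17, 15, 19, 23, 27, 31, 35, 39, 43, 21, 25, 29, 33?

9

Place each on the leftmost legal pile:
13 → new pile 1 (tops now [13])
17 → new pile 2 (tops now [13, 17])
15 → pile 2 (tops now [13, 15])
19 → new pile 3 (tops now [13, 15, 19])
23 → new pile 4 (tops now [13, 15, 19, 23])
27 → new pile 5 (tops now [13, 15, 19, 23, 27])
31 → new pile 6 (tops now [13, 15, 19, 23, 27, 31])
35 → new pile 7 (tops now [13, 15, 19, 23, 27, 31, 35])
39 → new pile 8 (tops now [13, 15, 19, 23, 27, 31, 35, 39])
43 → new pile 9 (tops now [13, 15, 19, 23, 27, 31, 35, 39, 43])
21 → pile 4 (tops now [13, 15, 19, 21, 27, 31, 35, 39, 43])
25 → pile 5 (tops now [13, 15, 19, 21, 25, 31, 35, 39, 43])
29 → pile 6 (tops now [13, 15, 19, 21, 25, 29, 35, 39, 43])
33 → pile 7 (tops now [13, 15, 19, 21, 25, 29, 33, 39, 43])
Nine piles.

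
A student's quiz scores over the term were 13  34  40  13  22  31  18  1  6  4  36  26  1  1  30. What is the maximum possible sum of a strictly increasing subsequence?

Let S[i] be the best sum of a strictly increasing subsequence ending at i:
i:       1   2   3   4   5   6   7   8   9  10  11  12  13  14  15
a[i]:   13  34  40  13  22  31  18   1   6   4  36  26   1   1  30
S:      13  47  87  13  35  66  31   1   7   5 102  61   1   1  91
Maximum is 102 (e.g. 13 + 22 + 31 + 36).

102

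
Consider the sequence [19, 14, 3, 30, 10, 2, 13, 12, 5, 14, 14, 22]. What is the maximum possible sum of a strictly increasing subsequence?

Let S[i] be the best sum of a strictly increasing subsequence ending at i:
i:      1  2  3  4  5  6  7  8  9 10 11 12
a[i]:  19 14  3 30 10  2 13 12  5 14 14 22
S:     19 14  3 49 13  2 26 25  8 40 40 62
Maximum is 62 (e.g. 3 + 10 + 13 + 14 + 22).

62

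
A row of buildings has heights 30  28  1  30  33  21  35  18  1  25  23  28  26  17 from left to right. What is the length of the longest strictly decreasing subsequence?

Let dp[i] be the longest strictly decreasing subsequence ending at i:
i:      1  2  3  4  5  6  7  8  9 10 11 12 13 14
a[i]:  30 28  1 30 33 21 35 18  1 25 23 28 26 17
dp:     1  2  3  1  1  3  1  4  5  3  4  2  3  5
Maximum is 5.

5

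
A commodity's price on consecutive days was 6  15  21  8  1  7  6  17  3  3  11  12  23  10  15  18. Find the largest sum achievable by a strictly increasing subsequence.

70

Let S[i] be the best sum of a strictly increasing subsequence ending at i:
i:      1  2  3  4  5  6  7  8  9 10 11 12 13 14 15 16
a[i]:   6 15 21  8  1  7  6 17  3  3 11 12 23 10 15 18
S:      6 21 42 14  1 13  7 38  4  4 25 37 65 24 52 70
Maximum is 70 (e.g. 6 + 8 + 11 + 12 + 15 + 18).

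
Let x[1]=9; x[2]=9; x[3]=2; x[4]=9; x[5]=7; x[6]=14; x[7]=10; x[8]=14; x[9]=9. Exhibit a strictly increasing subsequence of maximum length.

Patience tails give the LIS length; then backtrack through the dp parents:
9 → extends → [9]
9 → already a tail → [9]
2 → replaces 9 → [2]
9 → extends → [2, 9]
7 → replaces 9 → [2, 7]
14 → extends → [2, 7, 14]
10 → replaces 14 → [2, 7, 10]
14 → extends → [2, 7, 10, 14]
9 → replaces 10 → [2, 7, 9, 14]
Length 4; one witness is 2, 9, 10, 14.

2, 9, 10, 14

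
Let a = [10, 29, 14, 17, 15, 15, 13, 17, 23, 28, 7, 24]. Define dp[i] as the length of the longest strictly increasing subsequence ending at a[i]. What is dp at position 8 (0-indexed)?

5

dp[i] = 1 + max{dp[j] : j<i, a[j]<a[i]} (or 1 if no such j):
i:      0  1  2  3  4  5  6  7  8  9 10 11
a[i]:  10 29 14 17 15 15 13 17 23 28  7 24
dp:     1  2  2  3  3  3  2  4  5  6  1  6
At index 8 the value is 5.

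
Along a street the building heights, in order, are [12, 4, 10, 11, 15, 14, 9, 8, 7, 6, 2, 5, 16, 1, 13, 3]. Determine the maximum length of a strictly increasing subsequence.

Let dp[i] be the length of the longest such subsequence ending at index i:
i:      1  2  3  4  5  6  7  8  9 10 11 12 13 14 15 16
a[i]:  12  4 10 11 15 14  9  8  7  6  2  5 16  1 13  3
dp:     1  1  2  3  4  4  2  2  2  2  1  2  5  1  4  2
Maximum dp value is 5.

5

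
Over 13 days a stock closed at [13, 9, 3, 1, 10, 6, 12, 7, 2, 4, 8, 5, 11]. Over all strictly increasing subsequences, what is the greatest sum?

Let S[i] be the best sum of a strictly increasing subsequence ending at i:
i:      1  2  3  4  5  6  7  8  9 10 11 12 13
a[i]:  13  9  3  1 10  6 12  7  2  4  8  5 11
S:     13  9  3  1 19  9 31 16  3  7 24 12 35
Maximum is 35 (e.g. 3 + 6 + 7 + 8 + 11).

35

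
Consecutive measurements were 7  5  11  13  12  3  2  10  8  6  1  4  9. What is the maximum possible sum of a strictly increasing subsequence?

Let S[i] be the best sum of a strictly increasing subsequence ending at i:
i:      1  2  3  4  5  6  7  8  9 10 11 12 13
a[i]:   7  5 11 13 12  3  2 10  8  6  1  4  9
S:      7  5 18 31 30  3  2 17 15 11  1  7 24
Maximum is 31 (e.g. 7 + 11 + 13).

31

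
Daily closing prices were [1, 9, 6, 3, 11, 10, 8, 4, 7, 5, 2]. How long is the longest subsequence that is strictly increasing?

4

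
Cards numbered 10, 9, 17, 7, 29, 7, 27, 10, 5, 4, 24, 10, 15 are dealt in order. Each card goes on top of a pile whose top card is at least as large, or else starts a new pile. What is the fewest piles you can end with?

The minimum number of non-increasing subsequences covering a sequence equals the length of its longest strictly increasing subsequence.
LIS length is 3 (e.g. 10, 17, 29), so 3 piles are needed.

3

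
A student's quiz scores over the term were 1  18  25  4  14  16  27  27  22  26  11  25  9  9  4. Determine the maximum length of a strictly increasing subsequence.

6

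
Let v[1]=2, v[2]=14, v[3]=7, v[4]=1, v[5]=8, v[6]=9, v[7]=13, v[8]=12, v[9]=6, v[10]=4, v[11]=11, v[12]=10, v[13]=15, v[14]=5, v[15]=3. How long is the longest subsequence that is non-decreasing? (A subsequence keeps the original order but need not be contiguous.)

6

Track the smallest tail for each achievable length (allowing ties):
2 → extends → [2]
14 → extends → [2, 14]
7 → replaces 14 → [2, 7]
1 → replaces 2 → [1, 7]
8 → extends → [1, 7, 8]
9 → extends → [1, 7, 8, 9]
13 → extends → [1, 7, 8, 9, 13]
12 → replaces 13 → [1, 7, 8, 9, 12]
6 → replaces 7 → [1, 6, 8, 9, 12]
4 → replaces 6 → [1, 4, 8, 9, 12]
11 → replaces 12 → [1, 4, 8, 9, 11]
10 → replaces 11 → [1, 4, 8, 9, 10]
15 → extends → [1, 4, 8, 9, 10, 15]
5 → replaces 8 → [1, 4, 5, 9, 10, 15]
3 → replaces 4 → [1, 3, 5, 9, 10, 15]
Six tails, so the longest non-decreasing subsequence has length 6 (e.g. 2, 7, 8, 9, 13, 15).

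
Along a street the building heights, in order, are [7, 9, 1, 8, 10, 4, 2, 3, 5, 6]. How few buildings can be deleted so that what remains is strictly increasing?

Fewest deletions = n − (longest strictly increasing subsequence).
Patience tails:
7 → extends → [7]
9 → extends → [7, 9]
1 → replaces 7 → [1, 9]
8 → replaces 9 → [1, 8]
10 → extends → [1, 8, 10]
4 → replaces 8 → [1, 4, 10]
2 → replaces 4 → [1, 2, 10]
3 → replaces 10 → [1, 2, 3]
5 → extends → [1, 2, 3, 5]
6 → extends → [1, 2, 3, 5, 6]
Longest strictly increasing subsequence has length 5, so deletions = 10 − 5 = 5.

5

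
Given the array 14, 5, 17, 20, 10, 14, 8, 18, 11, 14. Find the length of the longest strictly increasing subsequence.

4

Track the smallest tail for each achievable length (strict):
14 → extends → [14]
5 → replaces 14 → [5]
17 → extends → [5, 17]
20 → extends → [5, 17, 20]
10 → replaces 17 → [5, 10, 20]
14 → replaces 20 → [5, 10, 14]
8 → replaces 10 → [5, 8, 14]
18 → extends → [5, 8, 14, 18]
11 → replaces 14 → [5, 8, 11, 18]
14 → replaces 18 → [5, 8, 11, 14]
Four tails, so the longest strictly increasing subsequence has length 4 (e.g. 5, 10, 14, 18).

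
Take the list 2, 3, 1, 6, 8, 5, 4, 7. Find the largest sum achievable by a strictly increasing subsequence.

19

Let S[i] be the best sum of a strictly increasing subsequence ending at i:
i:      1  2  3  4  5  6  7  8
a[i]:   2  3  1  6  8  5  4  7
S:      2  5  1 11 19 10  9 18
Maximum is 19 (e.g. 2 + 3 + 6 + 8).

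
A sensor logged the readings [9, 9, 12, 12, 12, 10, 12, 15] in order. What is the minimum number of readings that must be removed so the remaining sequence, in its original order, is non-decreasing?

Fewest deletions = n − (longest non-decreasing subsequence).
Patience tails:
9 → extends → [9]
9 → extends → [9, 9]
12 → extends → [9, 9, 12]
12 → extends → [9, 9, 12, 12]
12 → extends → [9, 9, 12, 12, 12]
10 → replaces 12 → [9, 9, 10, 12, 12]
12 → extends → [9, 9, 10, 12, 12, 12]
15 → extends → [9, 9, 10, 12, 12, 12, 15]
Longest non-decreasing subsequence has length 7, so deletions = 8 − 7 = 1.

1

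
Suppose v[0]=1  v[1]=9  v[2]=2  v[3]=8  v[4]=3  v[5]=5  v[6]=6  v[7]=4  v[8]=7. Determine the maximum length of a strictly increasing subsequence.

Let dp[i] be the length of the longest such subsequence ending at index i:
i:     0 1 2 3 4 5 6 7 8
v[i]:  1 9 2 8 3 5 6 4 7
dp:    1 2 2 3 3 4 5 4 6
Maximum dp value is 6.

6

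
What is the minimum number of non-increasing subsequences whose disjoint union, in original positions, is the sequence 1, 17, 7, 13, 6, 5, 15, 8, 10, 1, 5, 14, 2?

5

Place each on the leftmost legal pile:
1 → new pile 1 (tops now [1])
17 → new pile 2 (tops now [1, 17])
7 → pile 2 (tops now [1, 7])
13 → new pile 3 (tops now [1, 7, 13])
6 → pile 2 (tops now [1, 6, 13])
5 → pile 2 (tops now [1, 5, 13])
15 → new pile 4 (tops now [1, 5, 13, 15])
8 → pile 3 (tops now [1, 5, 8, 15])
10 → pile 4 (tops now [1, 5, 8, 10])
1 → pile 1 (tops now [1, 5, 8, 10])
5 → pile 2 (tops now [1, 5, 8, 10])
14 → new pile 5 (tops now [1, 5, 8, 10, 14])
2 → pile 2 (tops now [1, 2, 8, 10, 14])
Five piles.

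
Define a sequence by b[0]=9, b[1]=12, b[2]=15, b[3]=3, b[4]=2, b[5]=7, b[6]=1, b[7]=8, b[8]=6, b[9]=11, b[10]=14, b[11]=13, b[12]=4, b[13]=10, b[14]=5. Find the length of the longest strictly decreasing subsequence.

5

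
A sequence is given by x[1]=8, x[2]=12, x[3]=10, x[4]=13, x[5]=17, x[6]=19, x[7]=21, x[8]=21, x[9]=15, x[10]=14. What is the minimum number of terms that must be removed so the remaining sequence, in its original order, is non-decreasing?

Fewest deletions = n − (longest non-decreasing subsequence).
i:      1  2  3  4  5  6  7  8  9 10
x[i]:   8 12 10 13 17 19 21 21 15 14
dp:     1  2  2  3  4  5  6  7  4  4
max dp = 7, so deletions = 10 − 7 = 3.

3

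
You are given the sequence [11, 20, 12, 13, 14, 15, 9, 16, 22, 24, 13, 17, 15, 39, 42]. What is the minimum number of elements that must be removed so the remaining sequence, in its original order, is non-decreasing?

Fewest deletions = n − (longest non-decreasing subsequence).
Patience tails:
11 → extends → [11]
20 → extends → [11, 20]
12 → replaces 20 → [11, 12]
13 → extends → [11, 12, 13]
14 → extends → [11, 12, 13, 14]
15 → extends → [11, 12, 13, 14, 15]
9 → replaces 11 → [9, 12, 13, 14, 15]
16 → extends → [9, 12, 13, 14, 15, 16]
22 → extends → [9, 12, 13, 14, 15, 16, 22]
24 → extends → [9, 12, 13, 14, 15, 16, 22, 24]
13 → replaces 14 → [9, 12, 13, 13, 15, 16, 22, 24]
17 → replaces 22 → [9, 12, 13, 13, 15, 16, 17, 24]
15 → replaces 16 → [9, 12, 13, 13, 15, 15, 17, 24]
39 → extends → [9, 12, 13, 13, 15, 15, 17, 24, 39]
42 → extends → [9, 12, 13, 13, 15, 15, 17, 24, 39, 42]
Longest non-decreasing subsequence has length 10, so deletions = 15 − 10 = 5.

5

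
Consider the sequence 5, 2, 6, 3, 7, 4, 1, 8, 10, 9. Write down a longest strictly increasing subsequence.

Patience tails give the LIS length; then backtrack through the dp parents:
5 → extends → [5]
2 → replaces 5 → [2]
6 → extends → [2, 6]
3 → replaces 6 → [2, 3]
7 → extends → [2, 3, 7]
4 → replaces 7 → [2, 3, 4]
1 → replaces 2 → [1, 3, 4]
8 → extends → [1, 3, 4, 8]
10 → extends → [1, 3, 4, 8, 10]
9 → replaces 10 → [1, 3, 4, 8, 9]
Length 5; one witness is 5, 6, 7, 8, 10.

5, 6, 7, 8, 10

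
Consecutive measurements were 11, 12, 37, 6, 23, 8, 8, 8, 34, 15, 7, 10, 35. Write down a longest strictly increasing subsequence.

Patience tails give the LIS length; then backtrack through the dp parents:
11 → extends → [11]
12 → extends → [11, 12]
37 → extends → [11, 12, 37]
6 → replaces 11 → [6, 12, 37]
23 → replaces 37 → [6, 12, 23]
8 → replaces 12 → [6, 8, 23]
8 → already a tail → [6, 8, 23]
8 → already a tail → [6, 8, 23]
34 → extends → [6, 8, 23, 34]
15 → replaces 23 → [6, 8, 15, 34]
7 → replaces 8 → [6, 7, 15, 34]
10 → replaces 15 → [6, 7, 10, 34]
35 → extends → [6, 7, 10, 34, 35]
Length 5; one witness is 11, 12, 23, 34, 35.

11, 12, 23, 34, 35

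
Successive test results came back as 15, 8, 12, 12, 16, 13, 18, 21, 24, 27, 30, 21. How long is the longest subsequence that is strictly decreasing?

Let dp[i] be the longest strictly decreasing subsequence ending at i:
i:      1  2  3  4  5  6  7  8  9 10 11 12
a[i]:  15  8 12 12 16 13 18 21 24 27 30 21
dp:     1  2  2  2  1  2  1  1  1  1  1  2
Maximum is 2.

2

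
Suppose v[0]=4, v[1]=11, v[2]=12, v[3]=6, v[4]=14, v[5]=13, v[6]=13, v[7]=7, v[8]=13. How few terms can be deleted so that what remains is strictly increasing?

5

Fewest deletions = n − (longest strictly increasing subsequence).
Patience tails:
4 → extends → [4]
11 → extends → [4, 11]
12 → extends → [4, 11, 12]
6 → replaces 11 → [4, 6, 12]
14 → extends → [4, 6, 12, 14]
13 → replaces 14 → [4, 6, 12, 13]
13 → already a tail → [4, 6, 12, 13]
7 → replaces 12 → [4, 6, 7, 13]
13 → already a tail → [4, 6, 7, 13]
Longest strictly increasing subsequence has length 4, so deletions = 9 − 4 = 5.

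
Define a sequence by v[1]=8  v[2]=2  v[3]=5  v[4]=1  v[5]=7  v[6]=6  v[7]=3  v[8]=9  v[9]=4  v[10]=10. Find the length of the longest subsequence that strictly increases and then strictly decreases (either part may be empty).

5

inc[i] = longest strictly increasing subsequence ending at i; dec[i] = longest strictly decreasing subsequence starting at i:
i:      1  2  3  4  5  6  7  8  9 10
v[i]:   8  2  5  1  7  6  3  9  4 10
inc:    1  1  2  1  3  3  2  4  3  5
dec:    4  2  2  1  3  2  1  2  1  1
Best peak at i=5 (value 7): inc=3, dec=3, length 3+3−1 = 5.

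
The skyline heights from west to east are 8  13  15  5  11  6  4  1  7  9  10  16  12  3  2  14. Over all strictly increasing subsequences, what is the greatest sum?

Let S[i] be the best sum of a strictly increasing subsequence ending at i:
i:      1  2  3  4  5  6  7  8  9 10 11 12 13 14 15 16
a[i]:   8 13 15  5 11  6  4  1  7  9 10 16 12  3  2 14
S:      8 21 36  5 19 11  4  1 18 27 37 53 49  4  3 63
Maximum is 63 (e.g. 5 + 6 + 7 + 9 + 10 + 12 + 14).

63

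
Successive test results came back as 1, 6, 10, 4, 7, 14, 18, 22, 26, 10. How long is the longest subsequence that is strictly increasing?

7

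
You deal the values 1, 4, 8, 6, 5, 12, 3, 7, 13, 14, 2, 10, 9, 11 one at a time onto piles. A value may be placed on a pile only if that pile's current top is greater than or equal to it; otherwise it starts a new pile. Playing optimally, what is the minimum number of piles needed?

6

Place each on the leftmost legal pile:
1 → new pile 1 (tops now [1])
4 → new pile 2 (tops now [1, 4])
8 → new pile 3 (tops now [1, 4, 8])
6 → pile 3 (tops now [1, 4, 6])
5 → pile 3 (tops now [1, 4, 5])
12 → new pile 4 (tops now [1, 4, 5, 12])
3 → pile 2 (tops now [1, 3, 5, 12])
7 → pile 4 (tops now [1, 3, 5, 7])
13 → new pile 5 (tops now [1, 3, 5, 7, 13])
14 → new pile 6 (tops now [1, 3, 5, 7, 13, 14])
2 → pile 2 (tops now [1, 2, 5, 7, 13, 14])
10 → pile 5 (tops now [1, 2, 5, 7, 10, 14])
9 → pile 5 (tops now [1, 2, 5, 7, 9, 14])
11 → pile 6 (tops now [1, 2, 5, 7, 9, 11])
Six piles.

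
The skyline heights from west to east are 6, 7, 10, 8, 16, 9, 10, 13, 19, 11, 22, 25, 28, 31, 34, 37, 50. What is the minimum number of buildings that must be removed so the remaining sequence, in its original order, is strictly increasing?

3

Fewest deletions = n − (longest strictly increasing subsequence).
i:      1  2  3  4  5  6  7  8  9 10 11 12 13 14 15 16 17
a[i]:   6  7 10  8 16  9 10 13 19 11 22 25 28 31 34 37 50
dp:     1  2  3  3  4  4  5  6  7  6  8  9 10 11 12 13 14
max dp = 14, so deletions = 17 − 14 = 3.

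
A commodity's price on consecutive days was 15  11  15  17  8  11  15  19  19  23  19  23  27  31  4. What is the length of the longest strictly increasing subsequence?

7

Track the smallest tail for each achievable length (strict):
15 → extends → [15]
11 → replaces 15 → [11]
15 → extends → [11, 15]
17 → extends → [11, 15, 17]
8 → replaces 11 → [8, 15, 17]
11 → replaces 15 → [8, 11, 17]
15 → replaces 17 → [8, 11, 15]
19 → extends → [8, 11, 15, 19]
19 → already a tail → [8, 11, 15, 19]
23 → extends → [8, 11, 15, 19, 23]
19 → already a tail → [8, 11, 15, 19, 23]
23 → already a tail → [8, 11, 15, 19, 23]
27 → extends → [8, 11, 15, 19, 23, 27]
31 → extends → [8, 11, 15, 19, 23, 27, 31]
4 → replaces 8 → [4, 11, 15, 19, 23, 27, 31]
Seven tails, so the longest strictly increasing subsequence has length 7 (e.g. 11, 15, 17, 19, 23, 27, 31).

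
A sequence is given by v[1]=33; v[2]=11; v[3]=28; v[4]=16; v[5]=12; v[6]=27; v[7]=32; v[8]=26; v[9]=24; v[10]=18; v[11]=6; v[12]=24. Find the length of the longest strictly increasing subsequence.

4

Track the smallest tail for each achievable length (strict):
33 → extends → [33]
11 → replaces 33 → [11]
28 → extends → [11, 28]
16 → replaces 28 → [11, 16]
12 → replaces 16 → [11, 12]
27 → extends → [11, 12, 27]
32 → extends → [11, 12, 27, 32]
26 → replaces 27 → [11, 12, 26, 32]
24 → replaces 26 → [11, 12, 24, 32]
18 → replaces 24 → [11, 12, 18, 32]
6 → replaces 11 → [6, 12, 18, 32]
24 → replaces 32 → [6, 12, 18, 24]
Four tails, so the longest strictly increasing subsequence has length 4 (e.g. 11, 16, 27, 32).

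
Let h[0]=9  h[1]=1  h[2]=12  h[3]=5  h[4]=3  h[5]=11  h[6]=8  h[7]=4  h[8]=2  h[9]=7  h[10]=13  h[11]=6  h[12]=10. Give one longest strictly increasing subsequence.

1, 3, 4, 7, 13

Patience tails give the LIS length; then backtrack through the dp parents:
9 → extends → [9]
1 → replaces 9 → [1]
12 → extends → [1, 12]
5 → replaces 12 → [1, 5]
3 → replaces 5 → [1, 3]
11 → extends → [1, 3, 11]
8 → replaces 11 → [1, 3, 8]
4 → replaces 8 → [1, 3, 4]
2 → replaces 3 → [1, 2, 4]
7 → extends → [1, 2, 4, 7]
13 → extends → [1, 2, 4, 7, 13]
6 → replaces 7 → [1, 2, 4, 6, 13]
10 → replaces 13 → [1, 2, 4, 6, 10]
Length 5; one witness is 1, 3, 4, 7, 13.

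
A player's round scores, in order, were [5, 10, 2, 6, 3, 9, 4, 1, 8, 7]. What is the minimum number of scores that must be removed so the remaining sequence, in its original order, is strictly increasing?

6

Fewest deletions = n − (longest strictly increasing subsequence).
i:      1  2  3  4  5  6  7  8  9 10
a[i]:   5 10  2  6  3  9  4  1  8  7
dp:     1  2  1  2  2  3  3  1  4  4
max dp = 4, so deletions = 10 − 4 = 6.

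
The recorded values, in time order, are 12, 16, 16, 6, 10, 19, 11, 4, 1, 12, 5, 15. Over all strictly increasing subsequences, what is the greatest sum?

54

Let S[i] be the best sum of a strictly increasing subsequence ending at i:
i:      1  2  3  4  5  6  7  8  9 10 11 12
a[i]:  12 16 16  6 10 19 11  4  1 12  5 15
S:     12 28 28  6 16 47 27  4  1 39  9 54
Maximum is 54 (e.g. 6 + 10 + 11 + 12 + 15).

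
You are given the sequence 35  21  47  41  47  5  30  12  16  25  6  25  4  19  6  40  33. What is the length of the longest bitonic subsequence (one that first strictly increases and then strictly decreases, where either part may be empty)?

7

inc[i] = longest strictly increasing subsequence ending at i; dec[i] = longest strictly decreasing subsequence starting at i:
i:      1  2  3  4  5  6  7  8  9 10 11 12 13 14 15 16 17
a[i]:  35 21 47 41 47  5 30 12 16 25  6 25  4 19  6 40 33
inc:    1  1  2  2  3  1  2  2  3  4  2  4  1  4  2  5  5
dec:    5  4  6  5  5  2  4  3  3  3  2  3  1  2  1  2  1
Best peak at i=3 (value 47): inc=2, dec=6, length 2+6−1 = 7.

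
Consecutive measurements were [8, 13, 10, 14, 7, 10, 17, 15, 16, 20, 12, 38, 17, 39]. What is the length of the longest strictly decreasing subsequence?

Let dp[i] be the longest strictly decreasing subsequence ending at i:
i:      1  2  3  4  5  6  7  8  9 10 11 12 13 14
a[i]:   8 13 10 14  7 10 17 15 16 20 12 38 17 39
dp:     1  1  2  1  3  2  1  2  2  1  3  1  2  1
Maximum is 3.

3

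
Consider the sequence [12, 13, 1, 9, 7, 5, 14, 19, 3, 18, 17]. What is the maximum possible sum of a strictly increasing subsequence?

Let S[i] be the best sum of a strictly increasing subsequence ending at i:
i:      1  2  3  4  5  6  7  8  9 10 11
a[i]:  12 13  1  9  7  5 14 19  3 18 17
S:     12 25  1 10  8  6 39 58  4 57 56
Maximum is 58 (e.g. 12 + 13 + 14 + 19).

58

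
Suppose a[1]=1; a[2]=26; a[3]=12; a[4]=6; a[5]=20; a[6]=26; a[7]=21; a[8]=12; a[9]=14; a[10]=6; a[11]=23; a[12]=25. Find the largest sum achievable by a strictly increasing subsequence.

Let S[i] be the best sum of a strictly increasing subsequence ending at i:
i:       1   2   3   4   5   6   7   8   9  10  11  12
a[i]:    1  26  12   6  20  26  21  12  14   6  23  25
S:       1  27  13   7  33  59  54  19  33   7  77 102
Maximum is 102 (e.g. 1 + 12 + 20 + 21 + 23 + 25).

102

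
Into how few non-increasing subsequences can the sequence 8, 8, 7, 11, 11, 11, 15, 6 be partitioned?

3

The minimum number of non-increasing subsequences covering a sequence equals the length of its longest strictly increasing subsequence.
LIS length is 3 (e.g. 8, 11, 15), so 3 piles are needed.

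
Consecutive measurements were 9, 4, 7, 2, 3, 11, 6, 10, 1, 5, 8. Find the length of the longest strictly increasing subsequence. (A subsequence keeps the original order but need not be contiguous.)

4

Track the smallest tail for each achievable length (strict):
9 → extends → [9]
4 → replaces 9 → [4]
7 → extends → [4, 7]
2 → replaces 4 → [2, 7]
3 → replaces 7 → [2, 3]
11 → extends → [2, 3, 11]
6 → replaces 11 → [2, 3, 6]
10 → extends → [2, 3, 6, 10]
1 → replaces 2 → [1, 3, 6, 10]
5 → replaces 6 → [1, 3, 5, 10]
8 → replaces 10 → [1, 3, 5, 8]
Four tails, so the longest strictly increasing subsequence has length 4 (e.g. 2, 3, 6, 10).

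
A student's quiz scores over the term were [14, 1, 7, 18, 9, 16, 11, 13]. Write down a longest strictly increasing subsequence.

Patience tails give the LIS length; then backtrack through the dp parents:
14 → extends → [14]
1 → replaces 14 → [1]
7 → extends → [1, 7]
18 → extends → [1, 7, 18]
9 → replaces 18 → [1, 7, 9]
16 → extends → [1, 7, 9, 16]
11 → replaces 16 → [1, 7, 9, 11]
13 → extends → [1, 7, 9, 11, 13]
Length 5; one witness is 1, 7, 9, 11, 13.

1, 7, 9, 11, 13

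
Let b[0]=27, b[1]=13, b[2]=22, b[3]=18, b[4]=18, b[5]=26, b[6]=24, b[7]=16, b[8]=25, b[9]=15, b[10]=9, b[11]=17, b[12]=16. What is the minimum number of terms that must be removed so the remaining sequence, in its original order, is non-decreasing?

8

Fewest deletions = n − (longest non-decreasing subsequence).
i:      0  1  2  3  4  5  6  7  8  9 10 11 12
b[i]:  27 13 22 18 18 26 24 16 25 15  9 17 16
dp:     1  1  2  2  3  4  4  2  5  2  1  3  3
max dp = 5, so deletions = 13 − 5 = 8.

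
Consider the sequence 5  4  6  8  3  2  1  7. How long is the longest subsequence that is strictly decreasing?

Negate each value so 'decreasing' becomes 'increasing', then run patience tails on the negated sequence:
-5 → extends → [-5]
-4 → extends → [-5, -4]
-6 → replaces -5 → [-6, -4]
-8 → replaces -6 → [-8, -4]
-3 → extends → [-8, -4, -3]
-2 → extends → [-8, -4, -3, -2]
-1 → extends → [-8, -4, -3, -2, -1]
-7 → replaces -4 → [-8, -7, -3, -2, -1]
Five tails, so the longest strictly decreasing subsequence of the original has length 5.

5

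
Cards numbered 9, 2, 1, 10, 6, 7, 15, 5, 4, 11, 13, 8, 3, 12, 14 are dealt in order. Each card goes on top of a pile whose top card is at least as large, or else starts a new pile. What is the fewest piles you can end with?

6

Place each on the leftmost legal pile:
9 → new pile 1 (tops now [9])
2 → pile 1 (tops now [2])
1 → pile 1 (tops now [1])
10 → new pile 2 (tops now [1, 10])
6 → pile 2 (tops now [1, 6])
7 → new pile 3 (tops now [1, 6, 7])
15 → new pile 4 (tops now [1, 6, 7, 15])
5 → pile 2 (tops now [1, 5, 7, 15])
4 → pile 2 (tops now [1, 4, 7, 15])
11 → pile 4 (tops now [1, 4, 7, 11])
13 → new pile 5 (tops now [1, 4, 7, 11, 13])
8 → pile 4 (tops now [1, 4, 7, 8, 13])
3 → pile 2 (tops now [1, 3, 7, 8, 13])
12 → pile 5 (tops now [1, 3, 7, 8, 12])
14 → new pile 6 (tops now [1, 3, 7, 8, 12, 14])
Six piles.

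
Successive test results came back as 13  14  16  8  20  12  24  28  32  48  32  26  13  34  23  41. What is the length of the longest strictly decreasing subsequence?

Let dp[i] be the longest strictly decreasing subsequence ending at i:
i:      1  2  3  4  5  6  7  8  9 10 11 12 13 14 15 16
a[i]:  13 14 16  8 20 12 24 28 32 48 32 26 13 34 23 41
dp:     1  1  1  2  1  2  1  1  1  1  2  3  4  2  4  2
Maximum is 4.

4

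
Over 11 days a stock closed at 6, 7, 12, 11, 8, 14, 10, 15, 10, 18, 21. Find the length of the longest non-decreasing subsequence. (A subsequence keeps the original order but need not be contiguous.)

Track the smallest tail for each achievable length (allowing ties):
6 → extends → [6]
7 → extends → [6, 7]
12 → extends → [6, 7, 12]
11 → replaces 12 → [6, 7, 11]
8 → replaces 11 → [6, 7, 8]
14 → extends → [6, 7, 8, 14]
10 → replaces 14 → [6, 7, 8, 10]
15 → extends → [6, 7, 8, 10, 15]
10 → replaces 15 → [6, 7, 8, 10, 10]
18 → extends → [6, 7, 8, 10, 10, 18]
21 → extends → [6, 7, 8, 10, 10, 18, 21]
Seven tails, so the longest non-decreasing subsequence has length 7 (e.g. 6, 7, 12, 14, 15, 18, 21).

7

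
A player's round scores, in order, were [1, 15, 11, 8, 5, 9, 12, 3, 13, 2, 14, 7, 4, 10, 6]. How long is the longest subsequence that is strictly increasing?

Track the smallest tail for each achievable length (strict):
1 → extends → [1]
15 → extends → [1, 15]
11 → replaces 15 → [1, 11]
8 → replaces 11 → [1, 8]
5 → replaces 8 → [1, 5]
9 → extends → [1, 5, 9]
12 → extends → [1, 5, 9, 12]
3 → replaces 5 → [1, 3, 9, 12]
13 → extends → [1, 3, 9, 12, 13]
2 → replaces 3 → [1, 2, 9, 12, 13]
14 → extends → [1, 2, 9, 12, 13, 14]
7 → replaces 9 → [1, 2, 7, 12, 13, 14]
4 → replaces 7 → [1, 2, 4, 12, 13, 14]
10 → replaces 12 → [1, 2, 4, 10, 13, 14]
6 → replaces 10 → [1, 2, 4, 6, 13, 14]
Six tails, so the longest strictly increasing subsequence has length 6 (e.g. 1, 8, 9, 12, 13, 14).

6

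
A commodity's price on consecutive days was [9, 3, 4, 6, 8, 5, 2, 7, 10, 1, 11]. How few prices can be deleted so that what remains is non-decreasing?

5

Fewest deletions = n − (longest non-decreasing subsequence).
i:      1  2  3  4  5  6  7  8  9 10 11
a[i]:   9  3  4  6  8  5  2  7 10  1 11
dp:     1  1  2  3  4  3  1  4  5  1  6
max dp = 6, so deletions = 11 − 6 = 5.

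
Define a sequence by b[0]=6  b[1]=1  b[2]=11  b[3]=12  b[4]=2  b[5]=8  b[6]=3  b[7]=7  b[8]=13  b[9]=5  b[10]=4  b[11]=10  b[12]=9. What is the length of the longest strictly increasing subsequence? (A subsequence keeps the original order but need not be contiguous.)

5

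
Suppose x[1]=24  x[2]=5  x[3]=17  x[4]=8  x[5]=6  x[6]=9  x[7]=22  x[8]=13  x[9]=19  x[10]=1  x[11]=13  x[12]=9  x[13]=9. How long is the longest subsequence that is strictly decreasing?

5

Let dp[i] be the longest strictly decreasing subsequence ending at i:
i:      1  2  3  4  5  6  7  8  9 10 11 12 13
x[i]:  24  5 17  8  6  9 22 13 19  1 13  9  9
dp:     1  2  2  3  4  3  2  3  3  5  4  5  5
Maximum is 5.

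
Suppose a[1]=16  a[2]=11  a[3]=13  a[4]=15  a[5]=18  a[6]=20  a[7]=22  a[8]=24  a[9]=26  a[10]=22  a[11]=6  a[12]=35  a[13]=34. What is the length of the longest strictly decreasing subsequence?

3

Let dp[i] be the longest strictly decreasing subsequence ending at i:
i:      1  2  3  4  5  6  7  8  9 10 11 12 13
a[i]:  16 11 13 15 18 20 22 24 26 22  6 35 34
dp:     1  2  2  2  1  1  1  1  1  2  3  1  2
Maximum is 3.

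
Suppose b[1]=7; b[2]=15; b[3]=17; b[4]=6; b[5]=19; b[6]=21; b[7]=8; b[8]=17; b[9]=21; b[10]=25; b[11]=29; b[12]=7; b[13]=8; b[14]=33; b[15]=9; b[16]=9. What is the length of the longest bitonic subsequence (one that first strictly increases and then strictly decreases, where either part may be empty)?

inc[i] = longest strictly increasing subsequence ending at i; dec[i] = longest strictly decreasing subsequence starting at i:
i:      1  2  3  4  5  6  7  8  9 10 11 12 13 14 15 16
b[i]:   7 15 17  6 19 21  8 17 21 25 29  7  8 33  9  9
inc:    1  2  3  1  4  5  2  3  5  6  7  2  3  8  4  4
dec:    2  3  3  1  3  3  2  2  2  2  2  1  1  2  1  1
Best peak at i=14 (value 33): inc=8, dec=2, length 8+2−1 = 9.

9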